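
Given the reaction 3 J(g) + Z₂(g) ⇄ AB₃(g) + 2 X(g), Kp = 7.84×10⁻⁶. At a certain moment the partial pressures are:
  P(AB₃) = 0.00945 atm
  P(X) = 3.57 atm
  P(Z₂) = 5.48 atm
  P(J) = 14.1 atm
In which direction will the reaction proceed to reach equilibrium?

no net change (already at equilibrium)

Qp = P(AB₃)·P(X)² / (P(J)³·P(Z₂)) = (0.00945)·(3.57)² / ((14.1)³·(5.48)) = 7.84×10⁻⁶
Qp = 7.84×10⁻⁶ = Kp, so the system is already at equilibrium.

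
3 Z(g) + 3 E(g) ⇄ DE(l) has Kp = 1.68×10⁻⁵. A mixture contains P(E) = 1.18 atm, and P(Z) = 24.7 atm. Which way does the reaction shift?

(DE is a pure liquid — omitted from Qp.)
Qp = 1 / (P(Z)³·P(E)³) = 1 / ((24.7)³·(1.18)³) = 4.04×10⁻⁵
Qp = 4.04×10⁻⁵ > Kp = 1.68×10⁻⁵, so the reverse reaction proceeds.

reverse (toward reactants)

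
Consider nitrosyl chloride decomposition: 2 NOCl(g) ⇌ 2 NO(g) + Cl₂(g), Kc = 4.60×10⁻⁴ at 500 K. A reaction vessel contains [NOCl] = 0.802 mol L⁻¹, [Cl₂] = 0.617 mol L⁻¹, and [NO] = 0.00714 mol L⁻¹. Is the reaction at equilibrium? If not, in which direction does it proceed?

Qc = [NO]²·[Cl₂] / [NOCl]² = (0.00714)²·(0.617) / (0.802)² = 4.89×10⁻⁵
Qc = 4.89×10⁻⁵ < Kc = 4.60×10⁻⁴, so the forward reaction proceeds.

forward (toward products)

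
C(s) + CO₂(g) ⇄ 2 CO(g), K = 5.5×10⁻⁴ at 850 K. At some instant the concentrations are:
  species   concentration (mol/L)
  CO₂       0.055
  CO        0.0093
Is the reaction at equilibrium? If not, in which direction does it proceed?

(C is a pure solid — omitted from Q.)
Q = [CO]² / [CO₂] = (0.0093)² / (0.055) = 0.0016
Q = 0.0016 > K = 5.5×10⁻⁴, so the reverse reaction proceeds.

in the reverse direction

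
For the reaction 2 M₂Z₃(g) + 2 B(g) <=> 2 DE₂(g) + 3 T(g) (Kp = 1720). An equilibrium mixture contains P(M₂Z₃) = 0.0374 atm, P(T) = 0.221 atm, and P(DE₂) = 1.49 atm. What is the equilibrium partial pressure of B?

At equilibrium, Kp = P(DE₂)²·P(T)³ / (P(M₂Z₃)²·P(B)²) = 1720.
(1.49)²·(0.221)³ / ((0.0374)²·(P(B))²) = 1720
P(B)² = 0.00996 ⇒ P(B) = 0.0998 atm

P(B) = 0.0998 atm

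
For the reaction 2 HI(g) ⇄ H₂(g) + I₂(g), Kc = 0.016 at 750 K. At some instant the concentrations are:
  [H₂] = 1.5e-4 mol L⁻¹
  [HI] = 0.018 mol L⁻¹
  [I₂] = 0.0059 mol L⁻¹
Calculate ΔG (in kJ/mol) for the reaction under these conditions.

Qc = [H₂]·[I₂] / [HI]² = (1.5e-4)·(0.0059) / (0.018)² = 0.00273
ΔG = RT ln(Qc/Kc) = (8.314 J mol⁻¹ K⁻¹)(750 K) × ln(0.00273/0.016)
   = (6.236 kJ/mol)(-1.768) = -11.0 kJ/mol
ΔG < 0, so the forward reaction is spontaneous (proceeds forward).

ΔG = -11.0 kJ/mol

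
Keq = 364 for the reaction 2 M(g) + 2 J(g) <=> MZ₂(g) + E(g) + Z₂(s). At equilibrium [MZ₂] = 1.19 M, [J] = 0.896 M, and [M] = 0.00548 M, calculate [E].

[E] = 0.00737 M

(Z₂ is a pure solid — omitted from Keq.)
At equilibrium, Keq = [MZ₂]·[E] / ([M]²·[J]²) = 364.
(1.19)·([E]) / ((0.00548)²·(0.896)²) = 364
[E] = 0.00737 M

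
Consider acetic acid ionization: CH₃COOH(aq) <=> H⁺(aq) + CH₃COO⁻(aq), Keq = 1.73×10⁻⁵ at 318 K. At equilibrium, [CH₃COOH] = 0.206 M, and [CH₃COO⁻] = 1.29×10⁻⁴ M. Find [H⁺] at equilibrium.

At equilibrium, Keq = [H⁺]·[CH₃COO⁻] / [CH₃COOH] = 1.73×10⁻⁵.
([H⁺])·(1.29×10⁻⁴) / (0.206) = 1.73×10⁻⁵
[H⁺] = 0.0276 M

[H⁺] = 0.0276 M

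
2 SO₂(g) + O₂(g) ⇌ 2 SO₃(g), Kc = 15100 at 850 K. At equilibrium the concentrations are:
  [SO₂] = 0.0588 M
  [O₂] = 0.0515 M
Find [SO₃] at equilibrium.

[SO₃] = 1.64 M

At equilibrium, Kc = [SO₃]² / ([SO₂]²·[O₂]) = 15100.
([SO₃])² / ((0.0588)²·(0.0515)) = 15100
[SO₃]² = 2.69 ⇒ [SO₃] = 1.64 M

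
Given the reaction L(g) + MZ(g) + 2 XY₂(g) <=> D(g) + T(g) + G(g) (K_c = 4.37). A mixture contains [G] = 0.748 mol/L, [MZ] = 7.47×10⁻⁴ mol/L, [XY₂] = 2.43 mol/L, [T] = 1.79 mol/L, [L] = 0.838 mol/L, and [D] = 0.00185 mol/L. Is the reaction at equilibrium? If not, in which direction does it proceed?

forward (toward products)

Q_c = [D]·[T]·[G] / ([L]·[MZ]·[XY₂]²) = (0.00185)·(1.79)·(0.748) / ((0.838)·(7.47×10⁻⁴)·(2.43)²) = 0.670
Q_c = 0.670 < K_c = 4.37, so the forward reaction proceeds.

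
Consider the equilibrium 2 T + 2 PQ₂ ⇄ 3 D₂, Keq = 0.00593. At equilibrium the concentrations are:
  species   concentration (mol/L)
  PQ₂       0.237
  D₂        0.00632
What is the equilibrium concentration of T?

At equilibrium, Keq = [D₂]³ / ([T]²·[PQ₂]²) = 0.00593.
(0.00632)³ / (([T])²·(0.237)²) = 0.00593
[T]² = 7.58×10⁻⁴ ⇒ [T] = 0.0275 mol/L

[T] = 0.0275 mol/L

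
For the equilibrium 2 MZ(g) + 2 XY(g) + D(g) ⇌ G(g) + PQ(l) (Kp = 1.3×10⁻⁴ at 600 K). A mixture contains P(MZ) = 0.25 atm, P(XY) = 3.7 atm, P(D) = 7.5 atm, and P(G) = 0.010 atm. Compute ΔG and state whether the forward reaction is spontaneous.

(PQ is a pure liquid — omitted from Qp.)
Qp = P(G) / (P(MZ)²·P(XY)²·P(D)) = (0.010) / ((0.25)²·(3.7)²·(7.5)) = 0.00156
ΔG = RT ln(Qp/Kp) = (8.314 J mol⁻¹ K⁻¹)(600 K) × ln(0.00156/1.3×10⁻⁴)
   = (4.988 kJ/mol)(2.485) = 12.4 kJ/mol
ΔG > 0, so the forward reaction is non-spontaneous (proceeds in reverse).

ΔG = 12.4 kJ/mol; the forward reaction is non-spontaneous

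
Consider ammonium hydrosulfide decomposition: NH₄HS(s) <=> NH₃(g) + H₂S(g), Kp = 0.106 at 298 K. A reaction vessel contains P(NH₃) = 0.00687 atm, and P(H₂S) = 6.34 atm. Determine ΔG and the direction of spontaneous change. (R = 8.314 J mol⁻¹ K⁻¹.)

(NH₄HS is a pure solid — omitted from Qp.)
Qp = P(NH₃)·P(H₂S) = (0.00687)·(6.34) = 0.0436
ΔG = RT ln(Qp/Kp) = (8.314 J mol⁻¹ K⁻¹)(298 K) × ln(0.0436/0.106)
   = (2.478 kJ/mol)(-0.8884) = -2.20 kJ/mol
ΔG < 0, so the forward reaction is spontaneous (proceeds forward).

ΔG = -2.20 kJ/mol; the forward reaction is spontaneous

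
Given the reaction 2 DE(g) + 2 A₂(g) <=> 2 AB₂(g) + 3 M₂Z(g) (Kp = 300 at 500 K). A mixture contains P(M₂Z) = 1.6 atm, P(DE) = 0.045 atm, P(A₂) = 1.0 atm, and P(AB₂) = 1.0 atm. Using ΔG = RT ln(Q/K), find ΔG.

Qp = P(AB₂)²·P(M₂Z)³ / (P(DE)²·P(A₂)²) = (1.0)²·(1.6)³ / ((0.045)²·(1.0)²) = 2020
ΔG = RT ln(Qp/Kp) = (8.314 J mol⁻¹ K⁻¹)(500 K) × ln(2020/300)
   = (4.157 kJ/mol)(1.907) = 7.93 kJ/mol
ΔG > 0, so the forward reaction is non-spontaneous (proceeds in reverse).

ΔG = 7.93 kJ/mol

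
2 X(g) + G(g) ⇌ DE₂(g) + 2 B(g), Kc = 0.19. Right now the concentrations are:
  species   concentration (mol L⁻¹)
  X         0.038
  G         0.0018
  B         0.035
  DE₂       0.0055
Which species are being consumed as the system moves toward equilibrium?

Qc = [DE₂]·[B]² / ([X]²·[G]) = (0.0055)·(0.035)² / ((0.038)²·(0.0018)) = 2.6
Qc = 2.6 > Kc = 0.19: net reverse reaction.

DE₂, B (products)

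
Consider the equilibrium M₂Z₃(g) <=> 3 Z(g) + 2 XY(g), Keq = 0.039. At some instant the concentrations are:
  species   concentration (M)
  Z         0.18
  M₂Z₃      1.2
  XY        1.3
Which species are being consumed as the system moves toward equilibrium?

M₂Z₃ (reactants)

Q = [Z]³·[XY]² / [M₂Z₃] = (0.18)³·(1.3)² / (1.2) = 0.0082
Q = 0.0082 < Keq = 0.039: net forward reaction.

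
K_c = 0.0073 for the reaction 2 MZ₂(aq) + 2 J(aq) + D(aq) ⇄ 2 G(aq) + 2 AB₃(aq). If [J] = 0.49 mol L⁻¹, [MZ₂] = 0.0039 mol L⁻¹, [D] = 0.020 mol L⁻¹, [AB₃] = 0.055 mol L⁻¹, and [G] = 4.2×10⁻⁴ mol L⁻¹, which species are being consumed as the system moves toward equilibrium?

none (at equilibrium)

Q_c = [G]²·[AB₃]² / ([MZ₂]²·[J]²·[D]) = (4.2×10⁻⁴)²·(0.055)² / ((0.0039)²·(0.49)²·(0.020)) = 0.0073
Q_c = 0.0073 = K_c; the system is at equilibrium.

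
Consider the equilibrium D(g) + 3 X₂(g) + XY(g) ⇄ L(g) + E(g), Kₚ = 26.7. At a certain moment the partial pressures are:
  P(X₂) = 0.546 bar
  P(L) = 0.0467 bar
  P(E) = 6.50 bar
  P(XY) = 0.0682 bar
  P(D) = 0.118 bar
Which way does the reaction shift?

to the left

Qₚ = P(L)·P(E) / (P(D)·P(X₂)³·P(XY)) = (0.0467)·(6.50) / ((0.118)·(0.546)³·(0.0682)) = 232
Qₚ = 232 > Kₚ = 26.7, so the reverse reaction proceeds.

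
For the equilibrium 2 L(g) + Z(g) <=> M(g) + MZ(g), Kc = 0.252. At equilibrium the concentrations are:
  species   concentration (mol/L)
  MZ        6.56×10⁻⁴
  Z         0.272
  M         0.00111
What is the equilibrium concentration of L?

[L] = 0.00326 mol/L

At equilibrium, Kc = [M]·[MZ] / ([L]²·[Z]) = 0.252.
(0.00111)·(6.56×10⁻⁴) / (([L])²·(0.272)) = 0.252
[L]² = 1.06×10⁻⁵ ⇒ [L] = 0.00326 mol/L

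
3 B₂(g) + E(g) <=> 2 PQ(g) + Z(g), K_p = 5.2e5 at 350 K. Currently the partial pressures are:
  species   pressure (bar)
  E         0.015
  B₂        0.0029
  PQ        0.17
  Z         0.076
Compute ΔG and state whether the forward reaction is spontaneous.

Q_p = P(PQ)²·P(Z) / (P(B₂)³·P(E)) = (0.17)²·(0.076) / ((0.0029)³·(0.015)) = 6.00e6
ΔG = RT ln(Q_p/K_p) = (8.314 J mol⁻¹ K⁻¹)(350 K) × ln(6.00e6/5.2e5)
   = (2.910 kJ/mol)(2.446) = 7.12 kJ/mol
ΔG > 0, so the forward reaction is non-spontaneous (proceeds in reverse).

ΔG = 7.12 kJ/mol; the forward reaction is non-spontaneous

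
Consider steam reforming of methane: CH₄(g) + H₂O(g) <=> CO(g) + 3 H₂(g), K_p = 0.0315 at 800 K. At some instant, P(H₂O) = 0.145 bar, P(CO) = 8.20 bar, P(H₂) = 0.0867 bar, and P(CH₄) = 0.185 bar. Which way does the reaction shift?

Q_p = P(CO)·P(H₂)³ / (P(CH₄)·P(H₂O)) = (8.20)·(0.0867)³ / ((0.185)·(0.145)) = 0.199
Q_p = 0.199 > K_p = 0.0315, so the reverse reaction proceeds.

to the left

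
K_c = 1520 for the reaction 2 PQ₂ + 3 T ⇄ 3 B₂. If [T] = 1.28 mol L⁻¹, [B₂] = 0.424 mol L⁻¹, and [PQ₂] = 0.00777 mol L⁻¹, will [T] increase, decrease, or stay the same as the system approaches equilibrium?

Q_c = [B₂]³ / ([PQ₂]²·[T]³) = (0.424)³ / ((0.00777)²·(1.28)³) = 602
Q_c = 602 < K_c = 1520: net forward reaction.
T is a reactant, so it decreases.

decrease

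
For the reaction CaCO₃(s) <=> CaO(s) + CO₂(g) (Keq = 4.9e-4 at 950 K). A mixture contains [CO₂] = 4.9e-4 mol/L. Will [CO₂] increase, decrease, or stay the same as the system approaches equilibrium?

(CaCO₃, CaO are pure solids — omitted from Q.)
Q = [CO₂] = 4.9e-4
Q = 4.9e-4 = Keq; the system is at equilibrium.

stay the same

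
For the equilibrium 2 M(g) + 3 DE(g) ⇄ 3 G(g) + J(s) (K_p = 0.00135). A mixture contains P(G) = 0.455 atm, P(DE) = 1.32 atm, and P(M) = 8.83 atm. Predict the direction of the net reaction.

in the forward direction

(J is a pure solid — omitted from Q_p.)
Q_p = P(G)³ / (P(M)²·P(DE)³) = (0.455)³ / ((8.83)²·(1.32)³) = 5.25×10⁻⁴
Q_p = 5.25×10⁻⁴ < K_p = 0.00135, so the forward reaction proceeds.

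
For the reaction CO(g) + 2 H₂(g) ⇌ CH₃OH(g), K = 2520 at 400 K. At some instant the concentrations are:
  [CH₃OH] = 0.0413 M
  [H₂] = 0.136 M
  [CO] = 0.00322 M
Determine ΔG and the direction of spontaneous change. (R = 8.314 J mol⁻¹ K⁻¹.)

Q = [CH₃OH] / ([CO]·[H₂]²) = (0.0413) / ((0.00322)·(0.136)²) = 693
ΔG = RT ln(Q/K) = (8.314 J mol⁻¹ K⁻¹)(400 K) × ln(693/2520)
   = (3.326 kJ/mol)(-1.291) = -4.29 kJ/mol
ΔG < 0, so the forward reaction is spontaneous (proceeds forward).

ΔG = -4.29 kJ/mol; the forward reaction is spontaneous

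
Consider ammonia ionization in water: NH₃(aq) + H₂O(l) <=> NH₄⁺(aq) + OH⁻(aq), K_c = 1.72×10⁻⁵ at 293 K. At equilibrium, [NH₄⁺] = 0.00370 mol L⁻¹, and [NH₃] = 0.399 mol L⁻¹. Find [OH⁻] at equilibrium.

(H₂O is a pure liquid — omitted from K_c.)
At equilibrium, K_c = [NH₄⁺]·[OH⁻] / [NH₃] = 1.72×10⁻⁵.
(0.00370)·([OH⁻]) / (0.399) = 1.72×10⁻⁵
[OH⁻] = 0.00185 mol L⁻¹

[OH⁻] = 0.00185 mol L⁻¹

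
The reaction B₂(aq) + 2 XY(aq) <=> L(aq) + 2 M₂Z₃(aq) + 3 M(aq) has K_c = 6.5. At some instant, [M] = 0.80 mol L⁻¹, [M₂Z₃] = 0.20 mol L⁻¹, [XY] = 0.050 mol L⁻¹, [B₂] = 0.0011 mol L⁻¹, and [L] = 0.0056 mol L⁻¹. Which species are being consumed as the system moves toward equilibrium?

L, M₂Z₃, M (products)

Q_c = [L]·[M₂Z₃]²·[M]³ / ([B₂]·[XY]²) = (0.0056)·(0.20)²·(0.80)³ / ((0.0011)·(0.050)²) = 42
Q_c = 42 > K_c = 6.5: net reverse reaction.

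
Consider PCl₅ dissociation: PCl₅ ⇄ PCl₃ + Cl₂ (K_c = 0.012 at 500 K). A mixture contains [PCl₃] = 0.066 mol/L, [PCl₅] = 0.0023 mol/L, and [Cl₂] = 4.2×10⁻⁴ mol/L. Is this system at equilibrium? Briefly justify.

yes, at equilibrium

Q_c = [PCl₃]·[Cl₂] / [PCl₅] = (0.066)·(4.2×10⁻⁴) / (0.0023) = 0.012
Q_c = 0.012 = K_c; the system is at equilibrium.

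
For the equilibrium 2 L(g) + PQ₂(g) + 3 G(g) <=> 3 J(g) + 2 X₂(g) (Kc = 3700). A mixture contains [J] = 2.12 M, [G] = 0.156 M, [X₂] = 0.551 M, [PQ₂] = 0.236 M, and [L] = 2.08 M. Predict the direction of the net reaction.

Qc = [J]³·[X₂]² / ([L]²·[PQ₂]·[G]³) = (2.12)³·(0.551)² / ((2.08)²·(0.236)·(0.156)³) = 746
Qc = 746 < Kc = 3700, so the forward reaction proceeds.

toward products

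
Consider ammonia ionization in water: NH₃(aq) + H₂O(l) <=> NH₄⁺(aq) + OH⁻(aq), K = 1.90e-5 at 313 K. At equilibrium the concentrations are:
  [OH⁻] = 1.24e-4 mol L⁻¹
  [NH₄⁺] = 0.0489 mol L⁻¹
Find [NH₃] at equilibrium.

(H₂O is a pure liquid — omitted from K.)
At equilibrium, K = [NH₄⁺]·[OH⁻] / [NH₃] = 1.90e-5.
(0.0489)·(1.24e-4) / ([NH₃]) = 1.90e-5
[NH₃] = 0.319 mol L⁻¹

[NH₃] = 0.319 mol L⁻¹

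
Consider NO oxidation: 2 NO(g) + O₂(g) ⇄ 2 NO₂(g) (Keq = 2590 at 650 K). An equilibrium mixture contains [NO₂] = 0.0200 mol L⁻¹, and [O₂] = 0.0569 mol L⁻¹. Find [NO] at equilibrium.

[NO] = 0.00165 mol L⁻¹

At equilibrium, Keq = [NO₂]² / ([NO]²·[O₂]) = 2590.
(0.0200)² / (([NO])²·(0.0569)) = 2590
[NO]² = 2.71×10⁻⁶ ⇒ [NO] = 0.00165 mol L⁻¹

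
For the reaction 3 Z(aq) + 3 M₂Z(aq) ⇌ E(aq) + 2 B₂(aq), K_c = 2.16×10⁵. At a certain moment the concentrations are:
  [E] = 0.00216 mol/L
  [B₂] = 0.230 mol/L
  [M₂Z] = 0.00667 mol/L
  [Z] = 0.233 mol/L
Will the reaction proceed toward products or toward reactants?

in the forward direction

Q_c = [E]·[B₂]² / ([Z]³·[M₂Z]³) = (0.00216)·(0.230)² / ((0.233)³·(0.00667)³) = 30400
Q_c = 30400 < K_c = 2.16×10⁵, so the forward reaction proceeds.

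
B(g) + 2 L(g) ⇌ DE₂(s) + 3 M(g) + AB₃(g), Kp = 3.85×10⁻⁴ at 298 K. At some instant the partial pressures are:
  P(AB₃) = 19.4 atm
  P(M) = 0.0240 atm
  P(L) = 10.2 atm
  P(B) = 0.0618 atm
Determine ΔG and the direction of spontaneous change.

ΔG = -5.51 kJ/mol; the forward reaction is spontaneous

(DE₂ is a pure solid — omitted from Qp.)
Qp = P(M)³·P(AB₃) / (P(B)·P(L)²) = (0.0240)³·(19.4) / ((0.0618)·(10.2)²) = 4.17×10⁻⁵
ΔG = RT ln(Qp/Kp) = (8.314 J mol⁻¹ K⁻¹)(298 K) × ln(4.17×10⁻⁵/3.85×10⁻⁴)
   = (2.478 kJ/mol)(-2.223) = -5.51 kJ/mol
ΔG < 0, so the forward reaction is spontaneous (proceeds forward).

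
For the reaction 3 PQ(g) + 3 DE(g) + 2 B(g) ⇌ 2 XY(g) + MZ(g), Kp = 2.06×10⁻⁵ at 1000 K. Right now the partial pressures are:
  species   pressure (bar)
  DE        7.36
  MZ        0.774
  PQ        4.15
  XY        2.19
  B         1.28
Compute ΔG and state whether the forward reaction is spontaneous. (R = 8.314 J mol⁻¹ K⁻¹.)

ΔG = 11.2 kJ/mol; the forward reaction is non-spontaneous

Qp = P(XY)²·P(MZ) / (P(PQ)³·P(DE)³·P(B)²) = (2.19)²·(0.774) / ((4.15)³·(7.36)³·(1.28)²) = 7.95×10⁻⁵
ΔG = RT ln(Qp/Kp) = (8.314 J mol⁻¹ K⁻¹)(1000 K) × ln(7.95×10⁻⁵/2.06×10⁻⁵)
   = (8.314 kJ/mol)(1.350) = 11.2 kJ/mol
ΔG > 0, so the forward reaction is non-spontaneous (proceeds in reverse).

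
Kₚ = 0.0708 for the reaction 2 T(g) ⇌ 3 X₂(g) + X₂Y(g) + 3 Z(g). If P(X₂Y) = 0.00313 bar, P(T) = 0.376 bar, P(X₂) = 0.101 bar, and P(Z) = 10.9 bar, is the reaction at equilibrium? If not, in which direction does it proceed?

Qₚ = P(X₂)³·P(X₂Y)·P(Z)³ / P(T)² = (0.101)³·(0.00313)·(10.9)³ / (0.376)² = 0.0295
Qₚ = 0.0295 < Kₚ = 0.0708, so the forward reaction proceeds.

toward products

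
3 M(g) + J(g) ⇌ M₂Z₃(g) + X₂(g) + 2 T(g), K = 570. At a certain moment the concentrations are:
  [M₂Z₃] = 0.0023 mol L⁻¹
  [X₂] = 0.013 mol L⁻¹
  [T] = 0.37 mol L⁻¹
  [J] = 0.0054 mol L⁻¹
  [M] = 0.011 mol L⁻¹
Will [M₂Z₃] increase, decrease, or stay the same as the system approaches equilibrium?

Q = [M₂Z₃]·[X₂]·[T]² / ([M]³·[J]) = (0.0023)·(0.013)·(0.37)² / ((0.011)³·(0.0054)) = 570
Q = 570 = K; the system is at equilibrium.

stay the same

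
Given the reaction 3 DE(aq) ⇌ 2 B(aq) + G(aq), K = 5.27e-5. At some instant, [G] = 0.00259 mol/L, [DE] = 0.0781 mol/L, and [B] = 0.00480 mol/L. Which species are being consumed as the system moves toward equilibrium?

B, G (products)

Q = [B]²·[G] / [DE]³ = (0.00480)²·(0.00259) / (0.0781)³ = 1.25e-4
Q = 1.25e-4 > K = 5.27e-5: net reverse reaction.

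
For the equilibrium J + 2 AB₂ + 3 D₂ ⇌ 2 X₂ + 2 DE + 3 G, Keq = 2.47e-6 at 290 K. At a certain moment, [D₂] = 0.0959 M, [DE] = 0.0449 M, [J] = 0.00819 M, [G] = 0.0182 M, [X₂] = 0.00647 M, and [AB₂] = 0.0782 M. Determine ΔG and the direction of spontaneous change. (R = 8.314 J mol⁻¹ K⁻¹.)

Q = [X₂]²·[DE]²·[G]³ / ([J]·[AB₂]²·[D₂]³) = (0.00647)²·(0.0449)²·(0.0182)³ / ((0.00819)·(0.0782)²·(0.0959)³) = 1.15e-5
ΔG = RT ln(Q/Keq) = (8.314 J mol⁻¹ K⁻¹)(290 K) × ln(1.15e-5/2.47e-6)
   = (2.411 kJ/mol)(1.538) = 3.71 kJ/mol
ΔG > 0, so the forward reaction is non-spontaneous (proceeds in reverse).

ΔG = 3.71 kJ/mol; the forward reaction is non-spontaneous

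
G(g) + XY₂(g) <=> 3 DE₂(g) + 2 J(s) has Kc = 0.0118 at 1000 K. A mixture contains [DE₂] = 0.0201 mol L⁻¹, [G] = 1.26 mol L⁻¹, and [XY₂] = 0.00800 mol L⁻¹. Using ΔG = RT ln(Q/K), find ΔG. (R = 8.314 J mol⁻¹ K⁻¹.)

ΔG = -22.3 kJ/mol

(J is a pure solid — omitted from Qc.)
Qc = [DE₂]³ / ([G]·[XY₂]) = (0.0201)³ / ((1.26)·(0.00800)) = 8.06×10⁻⁴
ΔG = RT ln(Qc/Kc) = (8.314 J mol⁻¹ K⁻¹)(1000 K) × ln(8.06×10⁻⁴/0.0118)
   = (8.314 kJ/mol)(-2.684) = -22.3 kJ/mol
ΔG < 0, so the forward reaction is spontaneous (proceeds forward).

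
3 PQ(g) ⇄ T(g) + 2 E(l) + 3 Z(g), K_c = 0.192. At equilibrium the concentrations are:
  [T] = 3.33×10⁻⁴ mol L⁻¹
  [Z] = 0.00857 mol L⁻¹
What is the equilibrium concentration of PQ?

(E is a pure liquid — omitted from K_c.)
At equilibrium, K_c = [T]·[Z]³ / [PQ]³ = 0.192.
(3.33×10⁻⁴)·(0.00857)³ / ([PQ])³ = 0.192
[PQ]³ = 1.09×10⁻⁹ ⇒ [PQ] = 0.00103 mol L⁻¹

[PQ] = 0.00103 mol L⁻¹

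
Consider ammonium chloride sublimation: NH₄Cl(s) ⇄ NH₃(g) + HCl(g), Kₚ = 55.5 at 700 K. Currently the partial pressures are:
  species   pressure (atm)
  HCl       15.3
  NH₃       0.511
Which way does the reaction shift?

(NH₄Cl is a pure solid — omitted from Qₚ.)
Qₚ = P(NH₃)·P(HCl) = (0.511)·(15.3) = 7.82
Qₚ = 7.82 < Kₚ = 55.5, so the forward reaction proceeds.

toward products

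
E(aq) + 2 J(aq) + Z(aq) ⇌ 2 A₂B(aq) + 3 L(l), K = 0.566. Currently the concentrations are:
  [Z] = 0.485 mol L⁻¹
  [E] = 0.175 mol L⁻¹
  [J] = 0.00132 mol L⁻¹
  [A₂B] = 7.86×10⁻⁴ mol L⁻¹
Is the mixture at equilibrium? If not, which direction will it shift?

(L is a pure liquid — omitted from Q.)
Q = [A₂B]² / ([E]·[J]²·[Z]) = (7.86×10⁻⁴)² / ((0.175)·(0.00132)²·(0.485)) = 4.18
Q = 4.18 > K = 0.566: net reverse reaction.

no; Q > K, reaction proceeds in reverse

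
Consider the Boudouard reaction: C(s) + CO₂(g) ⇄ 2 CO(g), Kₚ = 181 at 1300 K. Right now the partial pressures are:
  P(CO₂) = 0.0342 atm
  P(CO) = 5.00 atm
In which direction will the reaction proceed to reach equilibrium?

(C is a pure solid — omitted from Qₚ.)
Qₚ = P(CO)² / P(CO₂) = (5.00)² / (0.0342) = 731
Qₚ = 731 > Kₚ = 181, so the reverse reaction proceeds.

reverse (toward reactants)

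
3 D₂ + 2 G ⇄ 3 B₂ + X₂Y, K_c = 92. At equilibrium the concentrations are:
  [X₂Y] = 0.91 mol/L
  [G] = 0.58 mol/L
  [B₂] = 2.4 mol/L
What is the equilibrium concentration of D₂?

[D₂] = 0.74 mol/L

At equilibrium, K_c = [B₂]³·[X₂Y] / ([D₂]³·[G]²) = 92.
(2.4)³·(0.91) / (([D₂])³·(0.58)²) = 92
[D₂]³ = 0.406 ⇒ [D₂] = 0.74 mol/L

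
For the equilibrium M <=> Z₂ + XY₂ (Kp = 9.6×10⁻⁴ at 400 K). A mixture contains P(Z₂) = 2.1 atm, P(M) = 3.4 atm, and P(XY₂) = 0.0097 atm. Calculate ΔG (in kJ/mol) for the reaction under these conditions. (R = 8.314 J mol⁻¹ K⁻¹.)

ΔG = 6.09 kJ/mol

Qp = P(Z₂)·P(XY₂) / P(M) = (2.1)·(0.0097) / (3.4) = 0.00599
ΔG = RT ln(Qp/Kp) = (8.314 J mol⁻¹ K⁻¹)(400 K) × ln(0.00599/9.6×10⁻⁴)
   = (3.326 kJ/mol)(1.831) = 6.09 kJ/mol
ΔG > 0, so the forward reaction is non-spontaneous (proceeds in reverse).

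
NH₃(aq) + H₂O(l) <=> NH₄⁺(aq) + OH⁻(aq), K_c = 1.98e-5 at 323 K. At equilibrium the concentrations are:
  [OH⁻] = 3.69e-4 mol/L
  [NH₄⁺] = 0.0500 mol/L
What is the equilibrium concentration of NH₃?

[NH₃] = 0.932 mol/L

(H₂O is a pure liquid — omitted from K_c.)
At equilibrium, K_c = [NH₄⁺]·[OH⁻] / [NH₃] = 1.98e-5.
(0.0500)·(3.69e-4) / ([NH₃]) = 1.98e-5
[NH₃] = 0.932 mol/L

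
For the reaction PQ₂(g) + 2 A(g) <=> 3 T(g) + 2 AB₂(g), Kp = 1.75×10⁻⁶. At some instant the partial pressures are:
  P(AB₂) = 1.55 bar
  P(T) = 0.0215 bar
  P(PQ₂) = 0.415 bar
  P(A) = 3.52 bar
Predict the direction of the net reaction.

toward reactants

Qp = P(T)³·P(AB₂)² / (P(PQ₂)·P(A)²) = (0.0215)³·(1.55)² / ((0.415)·(3.52)²) = 4.64×10⁻⁶
Qp = 4.64×10⁻⁶ > Kp = 1.75×10⁻⁶, so the reverse reaction proceeds.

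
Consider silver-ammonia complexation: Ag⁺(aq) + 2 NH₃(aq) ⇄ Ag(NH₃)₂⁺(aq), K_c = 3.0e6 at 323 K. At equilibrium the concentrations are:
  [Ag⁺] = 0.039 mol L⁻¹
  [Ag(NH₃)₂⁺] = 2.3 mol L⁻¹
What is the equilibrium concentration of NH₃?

At equilibrium, K_c = [Ag(NH₃)₂⁺] / ([Ag⁺]·[NH₃]²) = 3.0e6.
(2.3) / ((0.039)·([NH₃])²) = 3.0e6
[NH₃]² = 1.97e-5 ⇒ [NH₃] = 0.0044 mol L⁻¹

[NH₃] = 0.0044 mol L⁻¹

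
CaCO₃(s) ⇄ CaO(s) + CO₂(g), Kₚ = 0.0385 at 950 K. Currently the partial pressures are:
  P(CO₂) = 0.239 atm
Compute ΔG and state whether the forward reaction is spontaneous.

(CaCO₃, CaO are pure solids — omitted from Qₚ.)
Qₚ = P(CO₂) = 0.239
ΔG = RT ln(Qₚ/Kₚ) = (8.314 J mol⁻¹ K⁻¹)(950 K) × ln(0.239/0.0385)
   = (7.898 kJ/mol)(1.826) = 14.4 kJ/mol
ΔG > 0, so the forward reaction is non-spontaneous (proceeds in reverse).

ΔG = 14.4 kJ/mol; the forward reaction is non-spontaneous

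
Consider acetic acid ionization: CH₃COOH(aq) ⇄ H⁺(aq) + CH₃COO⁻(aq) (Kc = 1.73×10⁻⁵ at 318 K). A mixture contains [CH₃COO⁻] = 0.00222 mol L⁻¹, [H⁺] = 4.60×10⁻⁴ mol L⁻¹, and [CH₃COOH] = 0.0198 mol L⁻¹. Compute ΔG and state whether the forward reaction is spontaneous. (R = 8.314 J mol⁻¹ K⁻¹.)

ΔG = 2.89 kJ/mol; the forward reaction is non-spontaneous

Qc = [H⁺]·[CH₃COO⁻] / [CH₃COOH] = (4.60×10⁻⁴)·(0.00222) / (0.0198) = 5.16×10⁻⁵
ΔG = RT ln(Qc/Kc) = (8.314 J mol⁻¹ K⁻¹)(318 K) × ln(5.16×10⁻⁵/1.73×10⁻⁵)
   = (2.644 kJ/mol)(1.093) = 2.89 kJ/mol
ΔG > 0, so the forward reaction is non-spontaneous (proceeds in reverse).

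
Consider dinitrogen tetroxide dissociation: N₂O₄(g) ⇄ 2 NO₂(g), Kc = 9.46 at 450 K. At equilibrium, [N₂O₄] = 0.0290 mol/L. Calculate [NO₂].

At equilibrium, Kc = [NO₂]² / [N₂O₄] = 9.46.
([NO₂])² / (0.0290) = 9.46
[NO₂]² = 0.274 ⇒ [NO₂] = 0.524 mol/L

[NO₂] = 0.524 mol/L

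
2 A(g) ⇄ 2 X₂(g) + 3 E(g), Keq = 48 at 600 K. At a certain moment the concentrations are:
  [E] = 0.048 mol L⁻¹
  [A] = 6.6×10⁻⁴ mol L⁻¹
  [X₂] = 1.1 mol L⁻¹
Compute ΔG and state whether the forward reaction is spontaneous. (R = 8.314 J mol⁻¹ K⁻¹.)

ΔG = 9.26 kJ/mol; the forward reaction is non-spontaneous

Q = [X₂]²·[E]³ / [A]² = (1.1)²·(0.048)³ / (6.6×10⁻⁴)² = 307
ΔG = RT ln(Q/Keq) = (8.314 J mol⁻¹ K⁻¹)(600 K) × ln(307/48)
   = (4.988 kJ/mol)(1.856) = 9.26 kJ/mol
ΔG > 0, so the forward reaction is non-spontaneous (proceeds in reverse).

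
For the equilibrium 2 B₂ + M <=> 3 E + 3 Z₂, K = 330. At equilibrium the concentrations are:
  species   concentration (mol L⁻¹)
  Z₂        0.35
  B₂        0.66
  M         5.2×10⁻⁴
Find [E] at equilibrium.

At equilibrium, K = [E]³·[Z₂]³ / ([B₂]²·[M]) = 330.
([E])³·(0.35)³ / ((0.66)²·(5.2×10⁻⁴)) = 330
[E]³ = 1.74 ⇒ [E] = 1.2 mol L⁻¹

[E] = 1.2 mol L⁻¹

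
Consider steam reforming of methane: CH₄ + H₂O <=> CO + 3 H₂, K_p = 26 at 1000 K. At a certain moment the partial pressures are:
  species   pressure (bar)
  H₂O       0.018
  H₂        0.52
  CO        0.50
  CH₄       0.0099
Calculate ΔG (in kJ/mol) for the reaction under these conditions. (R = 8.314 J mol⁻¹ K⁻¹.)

ΔG = 22.6 kJ/mol

Q_p = P(CO)·P(H₂)³ / (P(CH₄)·P(H₂O)) = (0.50)·(0.52)³ / ((0.0099)·(0.018)) = 395
ΔG = RT ln(Q_p/K_p) = (8.314 J mol⁻¹ K⁻¹)(1000 K) × ln(395/26)
   = (8.314 kJ/mol)(2.721) = 22.6 kJ/mol
ΔG > 0, so the forward reaction is non-spontaneous (proceeds in reverse).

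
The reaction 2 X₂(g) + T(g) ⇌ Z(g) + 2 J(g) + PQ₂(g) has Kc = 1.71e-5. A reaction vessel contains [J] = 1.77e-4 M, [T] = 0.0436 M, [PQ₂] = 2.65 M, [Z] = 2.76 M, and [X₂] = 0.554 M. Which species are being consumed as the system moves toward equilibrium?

none (at equilibrium)

Qc = [Z]·[J]²·[PQ₂] / ([X₂]²·[T]) = (2.76)·(1.77e-4)²·(2.65) / ((0.554)²·(0.0436)) = 1.71e-5
Qc = 1.71e-5 = Kc; the system is at equilibrium.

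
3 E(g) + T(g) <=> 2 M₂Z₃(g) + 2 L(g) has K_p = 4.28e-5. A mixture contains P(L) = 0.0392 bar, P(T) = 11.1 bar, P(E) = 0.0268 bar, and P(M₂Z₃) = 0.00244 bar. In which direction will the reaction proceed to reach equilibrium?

neither direction; the system is at equilibrium

Q_p = P(M₂Z₃)²·P(L)² / (P(E)³·P(T)) = (0.00244)²·(0.0392)² / ((0.0268)³·(11.1)) = 4.28e-5
Q_p = 4.28e-5 = K_p, so the system is already at equilibrium.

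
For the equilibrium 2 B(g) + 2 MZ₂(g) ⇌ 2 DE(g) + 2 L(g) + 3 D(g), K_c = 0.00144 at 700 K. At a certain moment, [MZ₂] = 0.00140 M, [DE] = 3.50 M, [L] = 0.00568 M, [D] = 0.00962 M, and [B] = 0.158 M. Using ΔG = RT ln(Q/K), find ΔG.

ΔG = 9.36 kJ/mol

Q_c = [DE]²·[L]²·[D]³ / ([B]²·[MZ₂]²) = (3.50)²·(0.00568)²·(0.00962)³ / ((0.158)²·(0.00140)²) = 0.00719
ΔG = RT ln(Q_c/K_c) = (8.314 J mol⁻¹ K⁻¹)(700 K) × ln(0.00719/0.00144)
   = (5.820 kJ/mol)(1.608) = 9.36 kJ/mol
ΔG > 0, so the forward reaction is non-spontaneous (proceeds in reverse).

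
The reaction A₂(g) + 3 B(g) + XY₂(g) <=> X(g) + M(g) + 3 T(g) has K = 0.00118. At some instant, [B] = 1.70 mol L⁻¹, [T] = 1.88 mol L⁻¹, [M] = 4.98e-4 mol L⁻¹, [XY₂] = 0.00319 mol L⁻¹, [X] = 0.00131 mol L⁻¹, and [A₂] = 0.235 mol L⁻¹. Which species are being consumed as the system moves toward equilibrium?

Q = [X]·[M]·[T]³ / ([A₂]·[B]³·[XY₂]) = (0.00131)·(4.98e-4)·(1.88)³ / ((0.235)·(1.70)³·(0.00319)) = 0.00118
Q = 0.00118 = K; the system is at equilibrium.

none (at equilibrium)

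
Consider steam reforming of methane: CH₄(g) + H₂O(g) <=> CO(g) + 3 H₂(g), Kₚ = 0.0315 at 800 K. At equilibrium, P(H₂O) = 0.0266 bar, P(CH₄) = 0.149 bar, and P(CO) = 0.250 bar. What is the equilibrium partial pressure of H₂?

At equilibrium, Kₚ = P(CO)·P(H₂)³ / (P(CH₄)·P(H₂O)) = 0.0315.
(0.250)·(P(H₂))³ / ((0.149)·(0.0266)) = 0.0315
P(H₂)³ = 4.99×10⁻⁴ ⇒ P(H₂) = 0.0793 bar

P(H₂) = 0.0793 bar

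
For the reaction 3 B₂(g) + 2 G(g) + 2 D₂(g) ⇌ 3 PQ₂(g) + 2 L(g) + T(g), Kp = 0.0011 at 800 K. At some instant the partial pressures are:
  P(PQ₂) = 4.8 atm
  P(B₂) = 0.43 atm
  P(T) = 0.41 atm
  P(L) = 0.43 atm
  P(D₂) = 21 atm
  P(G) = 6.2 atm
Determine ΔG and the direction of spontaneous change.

ΔG = 11.5 kJ/mol; the forward reaction is non-spontaneous

Qp = P(PQ₂)³·P(L)²·P(T) / (P(B₂)³·P(G)²·P(D₂)²) = (4.8)³·(0.43)²·(0.41) / ((0.43)³·(6.2)²·(21)²) = 0.00622
ΔG = RT ln(Qp/Kp) = (8.314 J mol⁻¹ K⁻¹)(800 K) × ln(0.00622/0.0011)
   = (6.651 kJ/mol)(1.732) = 11.5 kJ/mol
ΔG > 0, so the forward reaction is non-spontaneous (proceeds in reverse).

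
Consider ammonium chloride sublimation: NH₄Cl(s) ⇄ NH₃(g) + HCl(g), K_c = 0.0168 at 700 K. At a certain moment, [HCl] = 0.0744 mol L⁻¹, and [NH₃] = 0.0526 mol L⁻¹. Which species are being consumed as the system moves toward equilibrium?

(NH₄Cl is a pure solid — omitted from Q_c.)
Q_c = [NH₃]·[HCl] = (0.0526)·(0.0744) = 0.00391
Q_c = 0.00391 < K_c = 0.0168: net forward reaction.

NH₄Cl (reactants)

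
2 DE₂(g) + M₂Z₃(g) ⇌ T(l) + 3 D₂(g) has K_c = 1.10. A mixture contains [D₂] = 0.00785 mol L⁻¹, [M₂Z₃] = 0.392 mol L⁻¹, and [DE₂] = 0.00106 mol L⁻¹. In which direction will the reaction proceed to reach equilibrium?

neither direction; the system is at equilibrium

(T is a pure liquid — omitted from Q_c.)
Q_c = [D₂]³ / ([DE₂]²·[M₂Z₃]) = (0.00785)³ / ((0.00106)²·(0.392)) = 1.10
Q_c = 1.10 = K_c, so the system is already at equilibrium.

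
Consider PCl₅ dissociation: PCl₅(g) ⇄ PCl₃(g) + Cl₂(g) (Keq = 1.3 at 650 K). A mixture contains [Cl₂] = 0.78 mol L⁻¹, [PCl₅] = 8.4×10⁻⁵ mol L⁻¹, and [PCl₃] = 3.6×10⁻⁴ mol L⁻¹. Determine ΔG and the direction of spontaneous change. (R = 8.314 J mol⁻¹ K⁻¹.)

ΔG = 5.10 kJ/mol; the forward reaction is non-spontaneous

Q = [PCl₃]·[Cl₂] / [PCl₅] = (3.6×10⁻⁴)·(0.78) / (8.4×10⁻⁵) = 3.34
ΔG = RT ln(Q/Keq) = (8.314 J mol⁻¹ K⁻¹)(650 K) × ln(3.34/1.3)
   = (5.404 kJ/mol)(0.9436) = 5.10 kJ/mol
ΔG > 0, so the forward reaction is non-spontaneous (proceeds in reverse).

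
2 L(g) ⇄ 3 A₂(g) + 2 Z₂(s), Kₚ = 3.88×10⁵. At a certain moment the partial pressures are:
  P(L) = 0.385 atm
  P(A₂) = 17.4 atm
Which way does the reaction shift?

(Z₂ is a pure solid — omitted from Qₚ.)
Qₚ = P(A₂)³ / P(L)² = (17.4)³ / (0.385)² = 35500
Qₚ = 35500 < Kₚ = 3.88×10⁵, so the forward reaction proceeds.

forward (toward products)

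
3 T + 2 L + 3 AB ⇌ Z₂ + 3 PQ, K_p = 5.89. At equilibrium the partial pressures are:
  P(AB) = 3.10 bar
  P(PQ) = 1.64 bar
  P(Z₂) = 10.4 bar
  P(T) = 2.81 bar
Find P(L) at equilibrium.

P(L) = 0.109 bar

At equilibrium, K_p = P(Z₂)·P(PQ)³ / (P(T)³·P(L)²·P(AB)³) = 5.89.
(10.4)·(1.64)³ / ((2.81)³·(P(L))²·(3.10)³) = 5.89
P(L)² = 0.0118 ⇒ P(L) = 0.109 bar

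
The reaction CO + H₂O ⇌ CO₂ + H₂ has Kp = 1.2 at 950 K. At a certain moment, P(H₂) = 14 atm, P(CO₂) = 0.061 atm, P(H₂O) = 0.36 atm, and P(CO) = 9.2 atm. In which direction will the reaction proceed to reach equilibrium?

Qp = P(CO₂)·P(H₂) / (P(CO)·P(H₂O)) = (0.061)·(14) / ((9.2)·(0.36)) = 0.26
Qp = 0.26 < Kp = 1.2, so the forward reaction proceeds.

toward products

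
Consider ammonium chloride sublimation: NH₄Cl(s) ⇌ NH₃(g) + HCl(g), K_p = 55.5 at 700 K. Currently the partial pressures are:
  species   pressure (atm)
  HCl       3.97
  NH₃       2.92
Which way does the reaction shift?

(NH₄Cl is a pure solid — omitted from Q_p.)
Q_p = P(NH₃)·P(HCl) = (2.92)·(3.97) = 11.6
Q_p = 11.6 < K_p = 55.5, so the forward reaction proceeds.

to the right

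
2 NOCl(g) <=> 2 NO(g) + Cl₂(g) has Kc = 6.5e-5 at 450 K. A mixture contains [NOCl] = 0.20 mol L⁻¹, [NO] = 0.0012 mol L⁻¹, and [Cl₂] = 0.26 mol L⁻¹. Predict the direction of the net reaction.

in the forward direction

Qc = [NO]²·[Cl₂] / [NOCl]² = (0.0012)²·(0.26) / (0.20)² = 9.4e-6
Qc = 9.4e-6 < Kc = 6.5e-5, so the forward reaction proceeds.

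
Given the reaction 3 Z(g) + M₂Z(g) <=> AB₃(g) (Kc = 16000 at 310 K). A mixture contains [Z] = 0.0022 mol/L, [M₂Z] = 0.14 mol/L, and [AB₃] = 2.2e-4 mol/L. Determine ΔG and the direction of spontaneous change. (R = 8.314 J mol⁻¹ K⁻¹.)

Qc = [AB₃] / ([Z]³·[M₂Z]) = (2.2e-4) / ((0.0022)³·(0.14)) = 1.48e5
ΔG = RT ln(Qc/Kc) = (8.314 J mol⁻¹ K⁻¹)(310 K) × ln(1.48e5/16000)
   = (2.577 kJ/mol)(2.225) = 5.73 kJ/mol
ΔG > 0, so the forward reaction is non-spontaneous (proceeds in reverse).

ΔG = 5.73 kJ/mol; the forward reaction is non-spontaneous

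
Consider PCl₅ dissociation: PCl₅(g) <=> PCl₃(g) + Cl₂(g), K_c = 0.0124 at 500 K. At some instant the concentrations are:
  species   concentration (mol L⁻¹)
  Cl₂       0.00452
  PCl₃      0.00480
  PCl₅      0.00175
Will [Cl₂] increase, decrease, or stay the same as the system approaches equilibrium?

Q_c = [PCl₃]·[Cl₂] / [PCl₅] = (0.00480)·(0.00452) / (0.00175) = 0.0124
Q_c = 0.0124 = K_c; the system is at equilibrium.

stay the same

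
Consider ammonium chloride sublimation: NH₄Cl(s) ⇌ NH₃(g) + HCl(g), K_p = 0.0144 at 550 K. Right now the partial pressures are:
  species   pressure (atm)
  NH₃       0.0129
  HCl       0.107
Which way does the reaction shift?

(NH₄Cl is a pure solid — omitted from Q_p.)
Q_p = P(NH₃)·P(HCl) = (0.0129)·(0.107) = 0.00138
Q_p = 0.00138 < K_p = 0.0144, so the forward reaction proceeds.

toward products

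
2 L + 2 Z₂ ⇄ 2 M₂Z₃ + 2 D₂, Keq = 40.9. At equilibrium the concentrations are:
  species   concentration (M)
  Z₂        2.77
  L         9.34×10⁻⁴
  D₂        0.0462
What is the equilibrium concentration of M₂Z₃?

At equilibrium, Keq = [M₂Z₃]²·[D₂]² / ([L]²·[Z₂]²) = 40.9.
([M₂Z₃])²·(0.0462)² / ((9.34×10⁻⁴)²·(2.77)²) = 40.9
[M₂Z₃]² = 0.128 ⇒ [M₂Z₃] = 0.358 M

[M₂Z₃] = 0.358 M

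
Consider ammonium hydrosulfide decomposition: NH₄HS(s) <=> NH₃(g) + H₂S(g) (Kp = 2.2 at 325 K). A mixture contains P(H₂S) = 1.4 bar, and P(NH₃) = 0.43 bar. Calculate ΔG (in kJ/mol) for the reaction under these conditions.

(NH₄HS is a pure solid — omitted from Qp.)
Qp = P(NH₃)·P(H₂S) = (0.43)·(1.4) = 0.602
ΔG = RT ln(Qp/Kp) = (8.314 J mol⁻¹ K⁻¹)(325 K) × ln(0.602/2.2)
   = (2.702 kJ/mol)(-1.296) = -3.50 kJ/mol
ΔG < 0, so the forward reaction is spontaneous (proceeds forward).

ΔG = -3.50 kJ/mol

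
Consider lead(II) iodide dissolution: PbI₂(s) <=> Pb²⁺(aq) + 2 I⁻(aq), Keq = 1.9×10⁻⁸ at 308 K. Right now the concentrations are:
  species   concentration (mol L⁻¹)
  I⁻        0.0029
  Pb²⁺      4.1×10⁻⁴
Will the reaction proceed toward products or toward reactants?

(PbI₂ is a pure solid — omitted from Q.)
Q = [Pb²⁺]·[I⁻]² = (4.1×10⁻⁴)·(0.0029)² = 3.4×10⁻⁹
Q = 3.4×10⁻⁹ < Keq = 1.9×10⁻⁸, so the forward reaction proceeds.

in the forward direction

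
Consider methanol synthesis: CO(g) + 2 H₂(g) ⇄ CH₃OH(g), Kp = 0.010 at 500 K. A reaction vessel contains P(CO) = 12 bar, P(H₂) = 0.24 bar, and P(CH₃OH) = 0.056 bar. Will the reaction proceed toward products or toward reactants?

Qp = P(CH₃OH) / (P(CO)·P(H₂)²) = (0.056) / ((12)·(0.24)²) = 0.081
Qp = 0.081 > Kp = 0.010, so the reverse reaction proceeds.

to the left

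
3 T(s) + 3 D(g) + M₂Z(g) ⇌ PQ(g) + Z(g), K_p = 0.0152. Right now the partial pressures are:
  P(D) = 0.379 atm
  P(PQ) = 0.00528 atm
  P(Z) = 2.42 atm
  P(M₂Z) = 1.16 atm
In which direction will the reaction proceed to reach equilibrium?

(T is a pure solid — omitted from Q_p.)
Q_p = P(PQ)·P(Z) / (P(D)³·P(M₂Z)) = (0.00528)·(2.42) / ((0.379)³·(1.16)) = 0.202
Q_p = 0.202 > K_p = 0.0152, so the reverse reaction proceeds.

to the left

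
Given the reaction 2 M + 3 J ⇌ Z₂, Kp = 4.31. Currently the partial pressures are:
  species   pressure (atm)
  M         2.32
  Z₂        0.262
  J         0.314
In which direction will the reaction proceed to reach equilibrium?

to the right

Qp = P(Z₂) / (P(M)²·P(J)³) = (0.262) / ((2.32)²·(0.314)³) = 1.57
Qp = 1.57 < Kp = 4.31, so the forward reaction proceeds.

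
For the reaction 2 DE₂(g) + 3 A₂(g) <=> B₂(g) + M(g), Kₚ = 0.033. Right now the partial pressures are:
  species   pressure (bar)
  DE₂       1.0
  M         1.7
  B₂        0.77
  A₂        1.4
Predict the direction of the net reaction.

reverse (toward reactants)

Qₚ = P(B₂)·P(M) / (P(DE₂)²·P(A₂)³) = (0.77)·(1.7) / ((1.0)²·(1.4)³) = 0.48
Qₚ = 0.48 > Kₚ = 0.033, so the reverse reaction proceeds.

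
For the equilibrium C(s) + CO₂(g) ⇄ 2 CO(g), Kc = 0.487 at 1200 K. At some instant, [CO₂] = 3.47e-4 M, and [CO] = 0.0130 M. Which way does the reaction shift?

at equilibrium

(C is a pure solid — omitted from Qc.)
Qc = [CO]² / [CO₂] = (0.0130)² / (3.47e-4) = 0.487
Qc = 0.487 = Kc, so the system is already at equilibrium.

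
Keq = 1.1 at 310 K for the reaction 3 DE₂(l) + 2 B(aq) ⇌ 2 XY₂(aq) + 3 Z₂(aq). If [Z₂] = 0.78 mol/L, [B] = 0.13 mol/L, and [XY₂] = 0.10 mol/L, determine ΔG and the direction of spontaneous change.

ΔG = -3.52 kJ/mol; the forward reaction is spontaneous

(DE₂ is a pure liquid — omitted from Q.)
Q = [XY₂]²·[Z₂]³ / [B]² = (0.10)²·(0.78)³ / (0.13)² = 0.281
ΔG = RT ln(Q/Keq) = (8.314 J mol⁻¹ K⁻¹)(310 K) × ln(0.281/1.1)
   = (2.577 kJ/mol)(-1.365) = -3.52 kJ/mol
ΔG < 0, so the forward reaction is spontaneous (proceeds forward).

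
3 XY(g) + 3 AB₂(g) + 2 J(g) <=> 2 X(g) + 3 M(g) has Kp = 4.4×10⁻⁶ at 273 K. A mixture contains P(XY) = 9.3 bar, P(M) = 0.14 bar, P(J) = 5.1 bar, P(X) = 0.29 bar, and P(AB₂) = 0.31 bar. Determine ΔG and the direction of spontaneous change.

Qp = P(X)²·P(M)³ / (P(XY)³·P(AB₂)³·P(J)²) = (0.29)²·(0.14)³ / ((9.3)³·(0.31)³·(5.1)²) = 3.70×10⁻⁷
ΔG = RT ln(Qp/Kp) = (8.314 J mol⁻¹ K⁻¹)(273 K) × ln(3.70×10⁻⁷/4.4×10⁻⁶)
   = (2.270 kJ/mol)(-2.476) = -5.62 kJ/mol
ΔG < 0, so the forward reaction is spontaneous (proceeds forward).

ΔG = -5.62 kJ/mol; the forward reaction is spontaneous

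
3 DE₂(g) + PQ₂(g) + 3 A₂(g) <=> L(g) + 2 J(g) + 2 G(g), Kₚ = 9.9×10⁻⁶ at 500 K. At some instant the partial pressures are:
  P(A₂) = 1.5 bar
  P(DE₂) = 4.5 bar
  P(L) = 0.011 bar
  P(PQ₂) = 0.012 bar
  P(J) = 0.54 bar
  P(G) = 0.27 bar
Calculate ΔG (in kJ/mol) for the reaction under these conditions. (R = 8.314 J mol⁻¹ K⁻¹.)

ΔG = 7.72 kJ/mol

Qₚ = P(L)·P(J)²·P(G)² / (P(DE₂)³·P(PQ₂)·P(A₂)³) = (0.011)·(0.54)²·(0.27)² / ((4.5)³·(0.012)·(1.5)³) = 6.34×10⁻⁵
ΔG = RT ln(Qₚ/Kₚ) = (8.314 J mol⁻¹ K⁻¹)(500 K) × ln(6.34×10⁻⁵/9.9×10⁻⁶)
   = (4.157 kJ/mol)(1.857) = 7.72 kJ/mol
ΔG > 0, so the forward reaction is non-spontaneous (proceeds in reverse).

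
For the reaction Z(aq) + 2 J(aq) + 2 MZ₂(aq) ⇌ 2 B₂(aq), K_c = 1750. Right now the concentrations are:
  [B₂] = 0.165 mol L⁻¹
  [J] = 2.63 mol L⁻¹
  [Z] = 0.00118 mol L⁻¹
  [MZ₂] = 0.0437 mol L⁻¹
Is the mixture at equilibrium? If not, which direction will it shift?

Q_c = [B₂]² / ([Z]·[J]²·[MZ₂]²) = (0.165)² / ((0.00118)·(2.63)²·(0.0437)²) = 1750
Q_c = 1750 = K_c; the system is at equilibrium.

yes, at equilibrium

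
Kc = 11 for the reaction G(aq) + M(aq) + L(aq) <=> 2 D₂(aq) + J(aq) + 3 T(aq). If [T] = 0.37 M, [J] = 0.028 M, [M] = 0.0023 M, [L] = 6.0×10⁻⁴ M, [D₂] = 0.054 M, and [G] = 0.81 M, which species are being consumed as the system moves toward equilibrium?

Qc = [D₂]²·[J]·[T]³ / ([G]·[M]·[L]) = (0.054)²·(0.028)·(0.37)³ / ((0.81)·(0.0023)·(6.0×10⁻⁴)) = 3.7
Qc = 3.7 < Kc = 11: net forward reaction.

G, M, L (reactants)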